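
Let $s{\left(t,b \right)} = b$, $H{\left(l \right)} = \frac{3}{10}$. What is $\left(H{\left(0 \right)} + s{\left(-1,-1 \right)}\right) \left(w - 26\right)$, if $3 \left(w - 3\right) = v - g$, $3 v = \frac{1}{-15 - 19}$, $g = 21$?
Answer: $\frac{64267}{3060} \approx 21.002$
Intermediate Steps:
$H{\left(l \right)} = \frac{3}{10}$ ($H{\left(l \right)} = 3 \cdot \frac{1}{10} = \frac{3}{10}$)
$v = - \frac{1}{102}$ ($v = \frac{1}{3 \left(-15 - 19\right)} = \frac{1}{3 \left(-34\right)} = \frac{1}{3} \left(- \frac{1}{34}\right) = - \frac{1}{102} \approx -0.0098039$)
$w = - \frac{1225}{306}$ ($w = 3 + \frac{- \frac{1}{102} - 21}{3} = 3 + \frac{1}{3} \left(- \frac{2143}{102}\right) = 3 - \frac{2143}{306} = - \frac{1225}{306} \approx -4.0033$)
$\left(H{\left(0 \right)} + s{\left(-1,-1 \right)}\right) \left(w - 26\right) = \left(\frac{3}{10} - 1\right) \left(- \frac{1225}{306} - 26\right) = \left(- \frac{7}{10}\right) \left(- \frac{9181}{306}\right) = \frac{64267}{3060}$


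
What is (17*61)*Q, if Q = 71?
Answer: 73627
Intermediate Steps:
(17*61)*Q = (17*61)*71 = 1037*71 = 73627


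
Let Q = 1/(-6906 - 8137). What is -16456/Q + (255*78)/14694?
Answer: 606244095307/2449 ≈ 2.4755e+8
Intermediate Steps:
Q = -1/15043 (Q = 1/(-15043) = -1/15043 ≈ -6.6476e-5)
-16456/Q + (255*78)/14694 = -16456/(-1/15043) + (255*78)/14694 = -16456*(-15043) + 19890*(1/14694) = 247547608 + 3315/2449 = 606244095307/2449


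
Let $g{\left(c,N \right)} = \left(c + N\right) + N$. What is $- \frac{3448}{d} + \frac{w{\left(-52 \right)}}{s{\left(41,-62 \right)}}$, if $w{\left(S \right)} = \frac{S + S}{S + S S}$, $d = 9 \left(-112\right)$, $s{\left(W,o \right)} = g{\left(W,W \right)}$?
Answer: $\frac{300379}{87822} \approx 3.4203$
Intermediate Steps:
$g{\left(c,N \right)} = c + 2 N$ ($g{\left(c,N \right)} = \left(N + c\right) + N = c + 2 N$)
$s{\left(W,o \right)} = 3 W$ ($s{\left(W,o \right)} = W + 2 W = 3 W$)
$d = -1008$
$w{\left(S \right)} = \frac{2 S}{S + S^{2}}$
$- \frac{3448}{d} + \frac{w{\left(-52 \right)}}{s{\left(41,-62 \right)}} = - \frac{3448}{-1008} + \frac{2 \frac{1}{1 - 52}}{3 \cdot 41} = \left(-3448\right) \left(- \frac{1}{1008}\right) + \frac{2 \frac{1}{-51}}{123} = \frac{431}{126} + 2 \left(- \frac{1}{51}\right) \frac{1}{123} = \frac{431}{126} - \frac{2}{6273} = \frac{300379}{87822}$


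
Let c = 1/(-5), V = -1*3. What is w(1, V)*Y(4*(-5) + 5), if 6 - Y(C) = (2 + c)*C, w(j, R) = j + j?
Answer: 66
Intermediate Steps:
V = -3
c = -⅕ ≈ -0.20000
w(j, R) = 2*j
Y(C) = 6 - 9*C/5 (Y(C) = 6 - (2 - ⅕)*C = 6 - 9*C/5)
w(1, V)*Y(4*(-5) + 5) = (2*1)*(6 - 9*(4*(-5) + 5)/5) = 2*(6 - 9*(-20 + 5)/5) = 2*(6 - 9/5*(-15)) = 2*(6 + 27) = 2*33 = 66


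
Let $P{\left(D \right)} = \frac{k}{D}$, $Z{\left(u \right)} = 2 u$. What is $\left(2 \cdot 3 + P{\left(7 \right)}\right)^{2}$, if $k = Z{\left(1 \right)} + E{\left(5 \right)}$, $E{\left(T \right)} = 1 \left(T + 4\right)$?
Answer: $\frac{2809}{49} \approx 57.327$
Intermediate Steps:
$E{\left(T \right)} = 4 + T$ ($E{\left(T \right)} = 1 \left(4 + T\right) = 4 + T$)
$k = 11$ ($k = 2 \cdot 1 + \left(4 + 5\right) = 2 + 9 = 11$)
$P{\left(D \right)} = \frac{11}{D}$
$\left(2 \cdot 3 + P{\left(7 \right)}\right)^{2} = \left(2 \cdot 3 + \frac{11}{7}\right)^{2} = \left(6 + 11 \cdot \frac{1}{7}\right)^{2} = \left(6 + \frac{11}{7}\right)^{2} = \left(\frac{53}{7}\right)^{2} = \frac{2809}{49}$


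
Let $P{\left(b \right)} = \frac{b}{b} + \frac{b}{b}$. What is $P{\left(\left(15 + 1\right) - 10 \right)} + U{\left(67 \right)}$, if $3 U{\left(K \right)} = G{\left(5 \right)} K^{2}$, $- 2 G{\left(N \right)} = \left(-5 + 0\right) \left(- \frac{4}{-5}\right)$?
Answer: $\frac{8984}{3} \approx 2994.7$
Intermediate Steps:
$G{\left(N \right)} = 2$ ($G{\left(N \right)} = - \frac{\left(-5 + 0\right) \left(- \frac{4}{-5}\right)}{2} = - \frac{\left(-5\right) \left(\left(-4\right) \left(- \frac{1}{5}\right)\right)}{2} = - \frac{\left(-5\right) \frac{4}{5}}{2} = \left(- \frac{1}{2}\right) \left(-4\right) = 2$)
$P{\left(b \right)} = 2$ ($P{\left(b \right)} = 1 + 1 = 2$)
$U{\left(K \right)} = \frac{2 K^{2}}{3}$
$P{\left(\left(15 + 1\right) - 10 \right)} + U{\left(67 \right)} = 2 + \frac{2 \cdot 67^{2}}{3} = 2 + \frac{2}{3} \cdot 4489 = 2 + \frac{8978}{3} = \frac{8984}{3}$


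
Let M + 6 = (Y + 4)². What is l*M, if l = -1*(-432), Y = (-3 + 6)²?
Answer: 70416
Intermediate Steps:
Y = 9 (Y = 3² = 9)
M = 163 (M = -6 + (9 + 4)² = -6 + 13² = -6 + 169 = 163)
l = 432
l*M = 432*163 = 70416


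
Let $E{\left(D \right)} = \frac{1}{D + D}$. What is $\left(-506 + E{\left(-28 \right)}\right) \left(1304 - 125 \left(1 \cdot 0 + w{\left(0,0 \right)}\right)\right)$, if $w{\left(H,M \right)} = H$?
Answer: $- \frac{4618931}{7} \approx -6.5985 \cdot 10^{5}$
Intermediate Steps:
$E{\left(D \right)} = \frac{1}{2 D}$
$\left(-506 + E{\left(-28 \right)}\right) \left(1304 - 125 \left(1 \cdot 0 + w{\left(0,0 \right)}\right)\right) = \left(-506 + \frac{1}{2 \left(-28\right)}\right) \left(1304 - 125 \left(1 \cdot 0 + 0\right)\right) = \left(-506 + \frac{1}{2} \left(- \frac{1}{28}\right)\right) \left(1304 - 125 \left(0 + 0\right)\right) = \left(-506 - \frac{1}{56}\right) \left(1304 - 0\right) = - \frac{28337 \left(1304 + 0\right)}{56} = \left(- \frac{28337}{56}\right) 1304 = - \frac{4618931}{7}$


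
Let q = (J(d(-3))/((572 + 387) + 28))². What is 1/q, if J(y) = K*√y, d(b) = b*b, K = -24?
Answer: 108241/576 ≈ 187.92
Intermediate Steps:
d(b) = b²
J(y) = -24*√y
q = 576/108241 (q = ((-24*√((-3)²))/((572 + 387) + 28))² = ((-24*√9)/(959 + 28))² = (-24*3/987)² = (-72*1/987)² = (-24/329)² = 576/108241 ≈ 0.0053215)
1/q = 1/(576/108241) = 108241/576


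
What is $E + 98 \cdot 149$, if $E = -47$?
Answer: $14555$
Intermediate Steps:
$E + 98 \cdot 149 = -47 + 98 \cdot 149 = -47 + 14602 = 14555$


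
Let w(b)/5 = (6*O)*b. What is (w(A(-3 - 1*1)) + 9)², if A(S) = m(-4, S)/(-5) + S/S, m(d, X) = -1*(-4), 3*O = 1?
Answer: 121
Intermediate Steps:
O = ⅓ (O = (⅓)*1 = ⅓ ≈ 0.33333)
m(d, X) = 4
A(S) = ⅕ (A(S) = 4/(-5) + S/S = 4*(-⅕) + 1 = -⅘ + 1 = ⅕)
w(b) = 10*b (w(b) = 5*((6*(⅓))*b) = 5*(2*b) = 10*b)
(w(A(-3 - 1*1)) + 9)² = (10*(⅕) + 9)² = (2 + 9)² = 11² = 121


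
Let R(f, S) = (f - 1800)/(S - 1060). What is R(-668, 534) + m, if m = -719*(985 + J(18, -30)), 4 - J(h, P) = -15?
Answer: -189852154/263 ≈ -7.2187e+5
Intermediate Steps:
R(f, S) = (-1800 + f)/(-1060 + S)
J(h, P) = 19 (J(h, P) = 4 - 1*(-15) = 4 + 15 = 19)
m = -721876 (m = -719*(985 + 19) = -719*1004 = -721876)
R(-668, 534) + m = (-1800 - 668)/(-1060 + 534) - 721876 = -2468/(-526) - 721876 = -1/526*(-2468) - 721876 = 1234/263 - 721876 = -189852154/263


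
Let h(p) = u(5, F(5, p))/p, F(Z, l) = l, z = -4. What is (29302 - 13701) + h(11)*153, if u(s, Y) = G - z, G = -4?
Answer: 15601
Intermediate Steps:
u(s, Y) = 0 (u(s, Y) = -4 - 1*(-4) = -4 + 4 = 0)
h(p) = 0 (h(p) = 0/p = 0)
(29302 - 13701) + h(11)*153 = (29302 - 13701) + 0*153 = 15601 + 0 = 15601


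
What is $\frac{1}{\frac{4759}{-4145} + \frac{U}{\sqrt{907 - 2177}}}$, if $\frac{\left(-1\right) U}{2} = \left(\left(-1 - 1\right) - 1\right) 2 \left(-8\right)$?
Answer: $- \frac{2505208985}{18710338927} - \frac{164937840 i \sqrt{1270}}{18710338927} \approx -0.13389 - 0.31415 i$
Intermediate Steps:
$U = -96$ ($U = - 2 \left(\left(-1 - 1\right) - 1\right) 2 \left(-8\right) = - 2 \left(-2 - 1\right) 2 \left(-8\right) = - 2 \left(-3\right) 2 \left(-8\right) = - 2 \left(\left(-6\right) \left(-8\right)\right) = \left(-2\right) 48 = -96$)
$\frac{1}{\frac{4759}{-4145} + \frac{U}{\sqrt{907 - 2177}}} = \frac{1}{\frac{4759}{-4145} - \frac{96}{\sqrt{907 - 2177}}} = \frac{1}{4759 \left(- \frac{1}{4145}\right) - \frac{96}{\sqrt{-1270}}} = \frac{1}{- \frac{4759}{4145} - \frac{96}{i \sqrt{1270}}} = \frac{1}{- \frac{4759}{4145} - 96 \left(- \frac{i \sqrt{1270}}{1270}\right)} = \frac{1}{- \frac{4759}{4145} + \frac{48 i \sqrt{1270}}{635}}$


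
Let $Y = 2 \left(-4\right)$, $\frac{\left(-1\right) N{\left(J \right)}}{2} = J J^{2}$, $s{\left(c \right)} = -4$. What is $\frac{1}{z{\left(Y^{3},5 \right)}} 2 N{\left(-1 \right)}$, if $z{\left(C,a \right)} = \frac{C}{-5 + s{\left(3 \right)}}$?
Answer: $\frac{9}{128} \approx 0.070313$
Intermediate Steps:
$N{\left(J \right)} = - 2 J^{3}$ ($N{\left(J \right)} = - 2 J J^{2} = - 2 J^{3}$)
$Y = -8$
$z{\left(C,a \right)} = - \frac{C}{9}$ ($z{\left(C,a \right)} = \frac{C}{-5 - 4} = \frac{C}{-9} = - \frac{C}{9}$)
$\frac{1}{z{\left(Y^{3},5 \right)}} 2 N{\left(-1 \right)} = \frac{1}{\left(- \frac{1}{9}\right) \left(-8\right)^{3}} \cdot 2 \left(- 2 \left(-1\right)^{3}\right) = \frac{1}{\left(- \frac{1}{9}\right) \left(-512\right)} 2 \left(\left(-2\right) \left(-1\right)\right) = \frac{1}{\frac{512}{9}} \cdot 2 \cdot 2 = \frac{9}{512} \cdot 2 \cdot 2 = \frac{9}{256} \cdot 2 = \frac{9}{128}$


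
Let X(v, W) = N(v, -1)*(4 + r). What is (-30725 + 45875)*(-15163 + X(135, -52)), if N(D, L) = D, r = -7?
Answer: -235855200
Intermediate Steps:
X(v, W) = -3*v (X(v, W) = v*(4 - 7) = v*(-3) = -3*v)
(-30725 + 45875)*(-15163 + X(135, -52)) = (-30725 + 45875)*(-15163 - 3*135) = 15150*(-15163 - 405) = 15150*(-15568) = -235855200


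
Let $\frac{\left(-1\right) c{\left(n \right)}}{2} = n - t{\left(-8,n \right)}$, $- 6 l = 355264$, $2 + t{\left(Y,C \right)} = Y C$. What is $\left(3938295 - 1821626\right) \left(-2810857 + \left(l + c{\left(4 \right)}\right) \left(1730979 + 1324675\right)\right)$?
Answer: $- \frac{1150382197009740359}{3} \approx -3.8346 \cdot 10^{17}$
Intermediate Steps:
$t{\left(Y,C \right)} = -2 + C Y$ ($t{\left(Y,C \right)} = -2 + Y C = -2 + C Y$)
$l = - \frac{177632}{3}$ ($l = \left(- \frac{1}{6}\right) 355264 = - \frac{177632}{3} \approx -59211.0$)
$c{\left(n \right)} = -4 - 18 n$ ($c{\left(n \right)} = - 2 \left(n - \left(-2 + n \left(-8\right)\right)\right) = - 2 \left(n - \left(-2 - 8 n\right)\right) = - 2 \left(n + \left(2 + 8 n\right)\right) = - 2 \left(2 + 9 n\right) = -4 - 18 n$)
$\left(3938295 - 1821626\right) \left(-2810857 + \left(l + c{\left(4 \right)}\right) \left(1730979 + 1324675\right)\right) = \left(3938295 - 1821626\right) \left(-2810857 + \left(- \frac{177632}{3} - 76\right) \left(1730979 + 1324675\right)\right) = 2116669 \left(-2810857 + \left(- \frac{177632}{3} - 76\right) 3055654\right) = 2116669 \left(-2810857 - \frac{543478620440}{3}\right) = 2116669 \left(- \frac{543487053011}{3}\right) = - \frac{1150382197009740359}{3}$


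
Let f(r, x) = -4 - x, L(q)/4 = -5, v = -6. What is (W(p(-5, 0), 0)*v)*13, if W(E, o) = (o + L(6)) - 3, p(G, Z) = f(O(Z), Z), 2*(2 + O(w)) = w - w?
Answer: 1794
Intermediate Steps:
L(q) = -20 (L(q) = 4*(-5) = -20)
O(w) = -2 (O(w) = -2 + (w - w)/2 = -2 + (½)*0 = -2 + 0 = -2)
p(G, Z) = -4 - Z
W(E, o) = -23 + o (W(E, o) = (o - 20) - 3 = (-20 + o) - 3 = -23 + o)
(W(p(-5, 0), 0)*v)*13 = ((-23 + 0)*(-6))*13 = -23*(-6)*13 = 138*13 = 1794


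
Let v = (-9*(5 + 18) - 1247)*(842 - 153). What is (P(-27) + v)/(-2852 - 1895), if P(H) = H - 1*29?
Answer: 1001862/4747 ≈ 211.05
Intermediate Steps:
P(H) = -29 + H (P(H) = H - 29 = -29 + H)
v = -1001806 (v = (-9*23 - 1247)*689 = (-207 - 1247)*689 = -1454*689 = -1001806)
(P(-27) + v)/(-2852 - 1895) = ((-29 - 27) - 1001806)/(-2852 - 1895) = (-56 - 1001806)/(-4747) = -1001862*(-1/4747) = 1001862/4747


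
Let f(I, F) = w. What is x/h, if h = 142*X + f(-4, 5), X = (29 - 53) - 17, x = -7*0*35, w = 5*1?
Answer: 0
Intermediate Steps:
w = 5
f(I, F) = 5
x = 0 (x = 0*35 = 0)
X = -41 (X = -24 - 17 = -41)
h = -5817 (h = 142*(-41) + 5 = -5822 + 5 = -5817)
x/h = 0/(-5817) = 0*(-1/5817) = 0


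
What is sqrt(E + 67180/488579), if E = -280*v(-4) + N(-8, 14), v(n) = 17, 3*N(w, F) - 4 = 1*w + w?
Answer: 2*I*sqrt(34330966846)/5369 ≈ 69.021*I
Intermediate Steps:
N(w, F) = 4/3 + 2*w/3 (N(w, F) = 4/3 + (1*w + w)/3 = 4/3 + (w + w)/3 = 4/3 + (2*w)/3 = 4/3 + 2*w/3)
E = -4764 (E = -280*17 + (4/3 + (2/3)*(-8)) = -4760 + (4/3 - 16/3) = -4760 - 4 = -4764)
sqrt(E + 67180/488579) = sqrt(-4764 + 67180/488579) = sqrt(-2327523176/488579) = 2*I*sqrt(34330966846)/5369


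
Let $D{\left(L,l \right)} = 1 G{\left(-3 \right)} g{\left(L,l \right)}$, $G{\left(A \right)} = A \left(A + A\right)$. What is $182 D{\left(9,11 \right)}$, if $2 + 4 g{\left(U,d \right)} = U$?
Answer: $5733$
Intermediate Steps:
$g{\left(U,d \right)} = - \frac{1}{2} + \frac{U}{4}$
$G{\left(A \right)} = 2 A^{2}$ ($G{\left(A \right)} = A 2 A = 2 A^{2}$)
$D{\left(L,l \right)} = -9 + \frac{9 L}{2}$ ($D{\left(L,l \right)} = 1 \cdot 2 \left(-3\right)^{2} \left(- \frac{1}{2} + \frac{L}{4}\right) = 1 \cdot 2 \cdot 9 \left(- \frac{1}{2} + \frac{L}{4}\right) = 1 \cdot 18 \left(- \frac{1}{2} + \frac{L}{4}\right) = 18 \left(- \frac{1}{2} + \frac{L}{4}\right) = -9 + \frac{9 L}{2}$)
$182 D{\left(9,11 \right)} = 182 \left(-9 + \frac{9}{2} \cdot 9\right) = 182 \left(-9 + \frac{81}{2}\right) = 182 \cdot \frac{63}{2} = 5733$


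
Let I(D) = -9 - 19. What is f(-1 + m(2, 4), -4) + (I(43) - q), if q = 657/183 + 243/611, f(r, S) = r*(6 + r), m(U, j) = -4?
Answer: -1378575/37271 ≈ -36.988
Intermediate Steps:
I(D) = -28
q = 148632/37271 (q = 657*(1/183) + 243*(1/611) = 219/61 + 243/611 = 148632/37271 ≈ 3.9879)
f(-1 + m(2, 4), -4) + (I(43) - q) = (-1 - 4)*(6 + (-1 - 4)) + (-28 - 1*148632/37271) = -5*(6 - 5) + (-28 - 148632/37271) = -5*1 - 1192220/37271 = -5 - 1192220/37271 = -1378575/37271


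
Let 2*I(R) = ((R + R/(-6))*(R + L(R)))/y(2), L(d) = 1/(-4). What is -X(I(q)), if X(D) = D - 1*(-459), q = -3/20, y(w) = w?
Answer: -36721/80 ≈ -459.01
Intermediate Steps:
L(d) = -¼
q = -3/20 (q = -3*1/20 = -3/20 ≈ -0.15000)
I(R) = 5*R*(-¼ + R)/24 (I(R) = (((R + R/(-6))*(R - ¼))/2)/2 = (((R + R*(-⅙))*(-¼ + R))*(½))/2 = (((R - R/6)*(-¼ + R))*(½))/2 = (((5*R/6)*(-¼ + R))*(½))/2 = ((5*R*(-¼ + R)/6)*(½))/2 = (5*R*(-¼ + R)/12)/2 = 5*R*(-¼ + R)/24)
X(D) = 459 + D (X(D) = D + 459 = 459 + D)
-X(I(q)) = -(459 + (5/96)*(-3/20)*(-1 + 4*(-3/20))) = -(459 + (5/96)*(-3/20)*(-1 - ⅗)) = -(459 + (5/96)*(-3/20)*(-8/5)) = -(459 + 1/80) = -1*36721/80 = -36721/80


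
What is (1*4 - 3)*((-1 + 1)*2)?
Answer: 0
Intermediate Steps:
(1*4 - 3)*((-1 + 1)*2) = (4 - 3)*(0*2) = 1*0 = 0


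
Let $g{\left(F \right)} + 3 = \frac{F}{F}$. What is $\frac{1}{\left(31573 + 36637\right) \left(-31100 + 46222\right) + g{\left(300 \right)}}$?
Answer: $\frac{1}{1031471618} \approx 9.6949 \cdot 10^{-10}$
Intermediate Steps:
$g{\left(F \right)} = -2$ ($g{\left(F \right)} = -3 + \frac{F}{F} = -3 + 1 = -2$)
$\frac{1}{\left(31573 + 36637\right) \left(-31100 + 46222\right) + g{\left(300 \right)}} = \frac{1}{\left(31573 + 36637\right) \left(-31100 + 46222\right) - 2} = \frac{1}{68210 \cdot 15122 - 2} = \frac{1}{1031471620 - 2} = \frac{1}{1031471618}$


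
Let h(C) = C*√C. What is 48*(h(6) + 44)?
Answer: 2112 + 288*√6 ≈ 2817.5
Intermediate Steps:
h(C) = C^(3/2)
48*(h(6) + 44) = 48*(6^(3/2) + 44) = 48*(6*√6 + 44) = 48*(44 + 6*√6) = 2112 + 288*√6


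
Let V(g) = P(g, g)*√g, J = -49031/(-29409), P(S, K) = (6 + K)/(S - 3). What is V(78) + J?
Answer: 49031/29409 + 28*√78/25 ≈ 11.559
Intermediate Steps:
P(S, K) = (6 + K)/(-3 + S)
J = 49031/29409 (J = -49031*(-1/29409) = 49031/29409 ≈ 1.6672)
V(g) = √g*(6 + g)/(-3 + g) (V(g) = ((6 + g)/(-3 + g))*√g = √g*(6 + g)/(-3 + g))
V(78) + J = √78*(6 + 78)/(-3 + 78) + 49031/29409 = √78*84/75 + 49031/29409 = √78*(1/75)*84 + 49031/29409 = 28*√78/25 + 49031/29409 = 49031/29409 + 28*√78/25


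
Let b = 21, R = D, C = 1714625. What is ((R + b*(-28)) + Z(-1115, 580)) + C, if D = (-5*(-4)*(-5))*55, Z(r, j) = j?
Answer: 1709117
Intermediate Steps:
D = -5500 (D = (20*(-5))*55 = -100*55 = -5500)
R = -5500
((R + b*(-28)) + Z(-1115, 580)) + C = ((-5500 + 21*(-28)) + 580) + 1714625 = ((-5500 - 588) + 580) + 1714625 = (-6088 + 580) + 1714625 = -5508 + 1714625 = 1709117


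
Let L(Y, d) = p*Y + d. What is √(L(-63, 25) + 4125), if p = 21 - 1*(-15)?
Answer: √1882 ≈ 43.382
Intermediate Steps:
p = 36 (p = 21 + 15 = 36)
L(Y, d) = d + 36*Y (L(Y, d) = 36*Y + d = d + 36*Y)
√(L(-63, 25) + 4125) = √((25 + 36*(-63)) + 4125) = √((25 - 2268) + 4125) = √(-2243 + 4125) = √1882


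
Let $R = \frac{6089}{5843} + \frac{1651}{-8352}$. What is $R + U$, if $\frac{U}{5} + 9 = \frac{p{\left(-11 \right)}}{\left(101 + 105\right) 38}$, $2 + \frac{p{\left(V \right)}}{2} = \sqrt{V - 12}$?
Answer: $- \frac{4217235716525}{95503040352} + \frac{5 i \sqrt{23}}{3914} \approx -44.158 + 0.0061265 i$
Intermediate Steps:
$p{\left(V \right)} = -4 + 2 \sqrt{-12 + V}$ ($p{\left(V \right)} = -4 + 2 \sqrt{V - 12} = -4 + 2 \sqrt{-12 + V}$)
$R = \frac{41208535}{48800736}$ ($R = 6089 \cdot \frac{1}{5843} + 1651 \left(- \frac{1}{8352}\right) = \frac{6089}{5843} - \frac{1651}{8352} = \frac{41208535}{48800736} \approx 0.84442$)
$U = - \frac{88070}{1957} + \frac{5 i \sqrt{23}}{3914}$ ($U = -45 + 5 \frac{-4 + 2 \sqrt{-12 - 11}}{\left(101 + 105\right) 38} = -45 + 5 \frac{-4 + 2 \sqrt{-23}}{206 \cdot 38} = -45 + 5 \frac{-4 + 2 i \sqrt{23}}{7828} = -45 + 5 \left(-4 + 2 i \sqrt{23}\right) \frac{1}{7828} = -45 + 5 \left(- \frac{1}{1957} + \frac{i \sqrt{23}}{3914}\right) = -45 - \left(\frac{5}{1957} - \frac{5 i \sqrt{23}}{3914}\right) = - \frac{88070}{1957} + \frac{5 i \sqrt{23}}{3914} \approx -45.003 + 0.0061265 i$)
$R + U = \frac{41208535}{48800736} - \left(\frac{88070}{1957} - \frac{5 i \sqrt{23}}{3914}\right) = - \frac{4217235716525}{95503040352} + \frac{5 i \sqrt{23}}{3914}$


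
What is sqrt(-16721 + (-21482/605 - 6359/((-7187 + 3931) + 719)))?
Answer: 2*I*sqrt(81550167505985)/139535 ≈ 129.44*I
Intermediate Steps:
sqrt(-16721 + (-21482/605 - 6359/((-7187 + 3931) + 719))) = sqrt(-16721 + (-21482*1/605 - 6359/(-3256 + 719))) = sqrt(-16721 + (-21482/605 - 6359/(-2537))) = sqrt(-16721 + (-21482/605 - 6359*(-1/2537))) = sqrt(-16721 + (-21482/605 + 6359/2537)) = sqrt(-16721 - 50652639/1534885) = sqrt(-25715464724/1534885) = 2*I*sqrt(81550167505985)/139535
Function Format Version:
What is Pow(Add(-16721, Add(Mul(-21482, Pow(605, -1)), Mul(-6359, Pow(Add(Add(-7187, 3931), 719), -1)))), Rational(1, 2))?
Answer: Mul(Rational(2, 139535), I, Pow(81550167505985, Rational(1, 2))) ≈ Mul(129.44, I)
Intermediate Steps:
Pow(Add(-16721, Add(Mul(-21482, Pow(605, -1)), Mul(-6359, Pow(Add(Add(-7187, 3931), 719), -1)))), Rational(1, 2)) = Pow(Add(-16721, Add(Mul(-21482, Rational(1, 605)), Mul(-6359, Pow(Add(-3256, 719), -1)))), Rational(1, 2)) = Pow(Add(-16721, Add(Rational(-21482, 605), Mul(-6359, Pow(-2537, -1)))), Rational(1, 2)) = Pow(Add(-16721, Add(Rational(-21482, 605), Mul(-6359, Rational(-1, 2537)))), Rational(1, 2)) = Pow(Add(-16721, Add(Rational(-21482, 605), Rational(6359, 2537))), Rational(1, 2)) = Pow(Add(-16721, Rational(-50652639, 1534885)), Rational(1, 2)) = Pow(Rational(-25715464724, 1534885), Rational(1, 2)) = Mul(Rational(2, 139535), I, Pow(81550167505985, Rational(1, 2)))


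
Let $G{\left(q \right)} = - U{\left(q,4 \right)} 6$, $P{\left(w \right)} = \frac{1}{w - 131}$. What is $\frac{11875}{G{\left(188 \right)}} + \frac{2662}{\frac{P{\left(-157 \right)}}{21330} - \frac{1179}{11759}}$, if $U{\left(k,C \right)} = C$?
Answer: $- \frac{4701020577253805}{173823742056} \approx -27045.0$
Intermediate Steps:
$P{\left(w \right)} = \frac{1}{-131 + w}$
$G{\left(q \right)} = -24$ ($G{\left(q \right)} = \left(-1\right) 4 \cdot 6 = \left(-4\right) 6 = -24$)
$\frac{11875}{G{\left(188 \right)}} + \frac{2662}{\frac{P{\left(-157 \right)}}{21330} - \frac{1179}{11759}} = \frac{11875}{-24} + \frac{2662}{\frac{1}{\left(-131 - 157\right) 21330} - \frac{1179}{11759}} = 11875 \left(- \frac{1}{24}\right) + \frac{2662}{\frac{1}{-288} \cdot \frac{1}{21330} - \frac{1179}{11759}} = - \frac{11875}{24} + \frac{2662}{\left(- \frac{1}{288}\right) \frac{1}{21330} - \frac{1179}{11759}} = - \frac{11875}{24} + \frac{2662}{- \frac{1}{6143040} - \frac{1179}{11759}} = - \frac{11875}{24} + \frac{2662}{- \frac{7242655919}{72236007360}} = - \frac{11875}{24} + 2662 \left(- \frac{72236007360}{7242655919}\right) = - \frac{11875}{24} - \frac{192292251592320}{7242655919} = - \frac{4701020577253805}{173823742056}$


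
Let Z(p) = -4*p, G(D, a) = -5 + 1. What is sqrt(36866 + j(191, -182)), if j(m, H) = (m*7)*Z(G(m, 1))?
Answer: sqrt(58258) ≈ 241.37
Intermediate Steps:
G(D, a) = -4
j(m, H) = 112*m (j(m, H) = (m*7)*(-4*(-4)) = (7*m)*16 = 112*m)
sqrt(36866 + j(191, -182)) = sqrt(36866 + 112*191) = sqrt(36866 + 21392) = sqrt(58258)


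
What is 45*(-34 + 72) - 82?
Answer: 1628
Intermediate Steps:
45*(-34 + 72) - 82 = 45*38 - 82 = 1710 - 82 = 1628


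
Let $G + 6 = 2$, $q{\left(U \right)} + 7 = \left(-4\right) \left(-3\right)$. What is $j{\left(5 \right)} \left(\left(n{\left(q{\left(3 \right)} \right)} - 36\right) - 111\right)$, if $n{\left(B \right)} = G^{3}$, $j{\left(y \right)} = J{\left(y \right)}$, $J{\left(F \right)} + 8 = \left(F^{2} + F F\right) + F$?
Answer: $-9917$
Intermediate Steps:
$q{\left(U \right)} = 5$ ($q{\left(U \right)} = -7 - -12 = -7 + 12 = 5$)
$J{\left(F \right)} = -8 + F + 2 F^{2}$ ($J{\left(F \right)} = -8 + \left(\left(F^{2} + F F\right) + F\right) = -8 + \left(\left(F^{2} + F^{2}\right) + F\right) = -8 + \left(2 F^{2} + F\right) = -8 + \left(F + 2 F^{2}\right) = -8 + F + 2 F^{2}$)
$j{\left(y \right)} = -8 + y + 2 y^{2}$
$G = -4$ ($G = -6 + 2 = -4$)
$n{\left(B \right)} = -64$ ($n{\left(B \right)} = \left(-4\right)^{3} = -64$)
$j{\left(5 \right)} \left(\left(n{\left(q{\left(3 \right)} \right)} - 36\right) - 111\right) = \left(-8 + 5 + 2 \cdot 5^{2}\right) \left(\left(-64 - 36\right) - 111\right) = \left(-8 + 5 + 2 \cdot 25\right) \left(\left(-64 - 36\right) - 111\right) = \left(-8 + 5 + 50\right) \left(-100 - 111\right) = 47 \left(-211\right) = -9917$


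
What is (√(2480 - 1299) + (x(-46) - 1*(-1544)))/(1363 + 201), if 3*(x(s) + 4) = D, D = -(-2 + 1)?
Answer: 4621/4692 + √1181/1564 ≈ 1.0068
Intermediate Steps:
D = 1 (D = -1*(-1) = 1)
x(s) = -11/3 (x(s) = -4 + (⅓)*1 = -4 + ⅓ = -11/3)
(√(2480 - 1299) + (x(-46) - 1*(-1544)))/(1363 + 201) = (√(2480 - 1299) + (-11/3 - 1*(-1544)))/(1363 + 201) = (√1181 + (-11/3 + 1544))/1564 = (√1181 + 4621/3)*(1/1564) = (4621/3 + √1181)*(1/1564) = 4621/4692 + √1181/1564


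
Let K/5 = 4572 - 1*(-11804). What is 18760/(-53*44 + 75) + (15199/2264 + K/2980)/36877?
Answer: -233347237211701/28076943839704 ≈ -8.3110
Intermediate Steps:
K = 81880 (K = 5*(4572 - 1*(-11804)) = 5*(4572 + 11804) = 5*16376 = 81880)
18760/(-53*44 + 75) + (15199/2264 + K/2980)/36877 = 18760/(-53*44 + 75) + (15199/2264 + 81880/2980)/36877 = 18760/(-2332 + 75) + (15199*(1/2264) + 81880*(1/2980))*(1/36877) = 18760/(-2257) + (15199/2264 + 4094/149)*(1/36877) = 18760*(-1/2257) + (11533467/337336)*(1/36877) = -18760/2257 + 11533467/12439939672 = -233347237211701/28076943839704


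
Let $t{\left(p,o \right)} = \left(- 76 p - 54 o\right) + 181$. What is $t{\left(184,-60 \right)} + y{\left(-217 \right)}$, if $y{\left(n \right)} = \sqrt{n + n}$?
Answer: $-10563 + i \sqrt{434} \approx -10563.0 + 20.833 i$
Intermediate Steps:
$y{\left(n \right)} = \sqrt{2} \sqrt{n}$ ($y{\left(n \right)} = \sqrt{2 n} = \sqrt{2} \sqrt{n}$)
$t{\left(p,o \right)} = 181 - 76 p - 54 o$
$t{\left(184,-60 \right)} + y{\left(-217 \right)} = \left(181 - 13984 - -3240\right) + \sqrt{2} \sqrt{-217} = \left(181 - 13984 + 3240\right) + \sqrt{2} i \sqrt{217} = -10563 + i \sqrt{434}$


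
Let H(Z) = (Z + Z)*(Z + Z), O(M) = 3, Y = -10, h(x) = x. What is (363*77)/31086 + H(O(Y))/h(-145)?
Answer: 88903/136590 ≈ 0.65088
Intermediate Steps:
H(Z) = 4*Z² (H(Z) = (2*Z)*(2*Z) = 4*Z²)
(363*77)/31086 + H(O(Y))/h(-145) = (363*77)/31086 + (4*3²)/(-145) = 27951*(1/31086) + (4*9)*(-1/145) = 847/942 + 36*(-1/145) = 847/942 - 36/145 = 88903/136590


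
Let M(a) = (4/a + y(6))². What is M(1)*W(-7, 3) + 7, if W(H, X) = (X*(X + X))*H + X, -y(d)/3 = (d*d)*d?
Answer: -51012521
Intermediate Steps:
y(d) = -3*d³ (y(d) = -3*d*d*d = -3*d²*d = -3*d³)
W(H, X) = X + 2*H*X² (W(H, X) = (X*(2*X))*H + X = (2*X²)*H + X = 2*H*X² + X = X + 2*H*X²)
M(a) = (-648 + 4/a)² (M(a) = (4/a - 3*6³)² = (4/a - 3*216)² = (4/a - 648)² = (-648 + 4/a)²)
M(1)*W(-7, 3) + 7 = (16*(1 - 162*1)²/1²)*(3*(1 + 2*(-7)*3)) + 7 = (16*1*(1 - 162)²)*(3*(1 - 42)) + 7 = (16*1*(-161)²)*(3*(-41)) + 7 = (16*1*25921)*(-123) + 7 = 414736*(-123) + 7 = -51012528 + 7 = -51012521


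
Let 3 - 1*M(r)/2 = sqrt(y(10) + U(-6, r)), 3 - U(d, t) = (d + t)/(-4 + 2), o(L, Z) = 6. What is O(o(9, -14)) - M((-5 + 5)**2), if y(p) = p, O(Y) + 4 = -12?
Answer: -22 + 2*sqrt(10) ≈ -15.675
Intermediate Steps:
O(Y) = -16 (O(Y) = -4 - 12 = -16)
U(d, t) = 3 + d/2 + t/2 (U(d, t) = 3 - (d + t)/(-4 + 2) = 3 - (d + t)/(-2) = 3 - (d + t)*(-1)/2 = 3 - (-d/2 - t/2) = 3 + (d/2 + t/2) = 3 + d/2 + t/2)
M(r) = 6 - 2*sqrt(10 + r/2) (M(r) = 6 - 2*sqrt(10 + (3 + (1/2)*(-6) + r/2)) = 6 - 2*sqrt(10 + (3 - 3 + r/2)) = 6 - 2*sqrt(10 + r/2))
O(o(9, -14)) - M((-5 + 5)**2) = -16 - (6 - sqrt(40 + 2*(-5 + 5)**2)) = -16 - (6 - sqrt(40 + 2*0**2)) = -16 - (6 - sqrt(40 + 2*0)) = -16 - (6 - sqrt(40 + 0)) = -16 - (6 - sqrt(40)) = -16 - (6 - 2*sqrt(10)) = -16 + (-6 + 2*sqrt(10)) = -22 + 2*sqrt(10)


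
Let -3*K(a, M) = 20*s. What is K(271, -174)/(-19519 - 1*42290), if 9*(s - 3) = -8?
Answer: 380/1668843 ≈ 0.00022770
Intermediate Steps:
s = 19/9 (s = 3 + (⅑)*(-8) = 3 - 8/9 = 19/9 ≈ 2.1111)
K(a, M) = -380/27 (K(a, M) = -20*19/(3*9) = -⅓*380/9 = -380/27)
K(271, -174)/(-19519 - 1*42290) = -380/(27*(-19519 - 1*42290)) = -380/(27*(-19519 - 42290)) = -380/27/(-61809) = -380/27*(-1/61809) = 380/1668843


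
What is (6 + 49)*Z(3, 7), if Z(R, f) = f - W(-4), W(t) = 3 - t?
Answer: 0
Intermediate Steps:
Z(R, f) = -7 + f (Z(R, f) = f - (3 - 1*(-4)) = f - (3 + 4) = f - 1*7 = f - 7 = -7 + f)
(6 + 49)*Z(3, 7) = (6 + 49)*(-7 + 7) = 55*0 = 0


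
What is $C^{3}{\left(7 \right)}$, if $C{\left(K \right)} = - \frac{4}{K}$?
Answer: $- \frac{64}{343} \approx -0.18659$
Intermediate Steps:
$C^{3}{\left(7 \right)} = \left(- \frac{4}{7}\right)^{3} = - \frac{64}{343}$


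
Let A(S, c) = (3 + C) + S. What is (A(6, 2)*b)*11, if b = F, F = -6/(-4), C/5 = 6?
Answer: 1287/2 ≈ 643.50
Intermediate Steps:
C = 30 (C = 5*6 = 30)
A(S, c) = 33 + S (A(S, c) = (3 + 30) + S = 33 + S)
F = 3/2 (F = -6*(-¼) = 3/2 ≈ 1.5000)
b = 3/2 ≈ 1.5000
(A(6, 2)*b)*11 = ((33 + 6)*(3/2))*11 = (39*(3/2))*11 = (117/2)*11 = 1287/2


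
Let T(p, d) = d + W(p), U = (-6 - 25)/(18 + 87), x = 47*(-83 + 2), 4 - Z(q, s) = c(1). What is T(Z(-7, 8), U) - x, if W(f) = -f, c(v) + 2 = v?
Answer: 399179/105 ≈ 3801.7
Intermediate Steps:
c(v) = -2 + v
Z(q, s) = 5 (Z(q, s) = 4 - (-2 + 1) = 4 - 1*(-1) = 4 + 1 = 5)
x = -3807 (x = 47*(-81) = -3807)
U = -31/105 ≈ -0.29524
T(p, d) = d - p
T(Z(-7, 8), U) - x = (-31/105 - 1*5) - 1*(-3807) = (-31/105 - 5) + 3807 = -556/105 + 3807 = 399179/105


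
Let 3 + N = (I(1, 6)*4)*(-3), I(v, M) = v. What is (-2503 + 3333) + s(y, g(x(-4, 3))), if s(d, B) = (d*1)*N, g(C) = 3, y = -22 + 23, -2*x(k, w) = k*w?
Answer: 815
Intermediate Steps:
x(k, w) = -k*w/2
y = 1
N = -15 (N = -3 + (1*4)*(-3) = -3 + 4*(-3) = -3 - 12 = -15)
s(d, B) = -15*d (s(d, B) = (d*1)*(-15) = d*(-15) = -15*d)
(-2503 + 3333) + s(y, g(x(-4, 3))) = (-2503 + 3333) - 15*1 = 830 - 15 = 815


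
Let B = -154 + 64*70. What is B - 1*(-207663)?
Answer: 211989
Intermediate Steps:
B = 4326 (B = -154 + 4480 = 4326)
B - 1*(-207663) = 4326 - 1*(-207663) = 4326 + 207663 = 211989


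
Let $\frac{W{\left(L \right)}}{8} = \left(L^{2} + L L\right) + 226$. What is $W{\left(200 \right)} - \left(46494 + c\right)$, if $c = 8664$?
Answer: $586650$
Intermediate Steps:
$W{\left(L \right)} = 1808 + 16 L^{2}$ ($W{\left(L \right)} = 8 \left(\left(L^{2} + L L\right) + 226\right) = 8 \left(\left(L^{2} + L^{2}\right) + 226\right) = 8 \left(2 L^{2} + 226\right) = 8 \left(226 + 2 L^{2}\right) = 1808 + 16 L^{2}$)
$W{\left(200 \right)} - \left(46494 + c\right) = \left(1808 + 16 \cdot 200^{2}\right) + \left(-63692 + \left(17198 - 8664\right)\right) = \left(1808 + 16 \cdot 40000\right) + \left(-63692 + \left(17198 - 8664\right)\right) = \left(1808 + 640000\right) + \left(-63692 + 8534\right) = 641808 - 55158 = 586650$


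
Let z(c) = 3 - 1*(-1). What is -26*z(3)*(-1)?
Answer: 104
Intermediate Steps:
z(c) = 4 (z(c) = 3 + 1 = 4)
-26*z(3)*(-1) = -26*4*(-1) = -104*(-1) = 104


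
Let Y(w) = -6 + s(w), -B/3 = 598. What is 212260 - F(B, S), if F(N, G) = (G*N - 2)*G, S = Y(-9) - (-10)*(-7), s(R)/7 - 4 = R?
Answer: 22315912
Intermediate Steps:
B = -1794 (B = -3*598 = -1794)
s(R) = 28 + 7*R
Y(w) = 22 + 7*w (Y(w) = -6 + (28 + 7*w) = 22 + 7*w)
S = -111 (S = (22 + 7*(-9)) - (-10)*(-7) = (22 - 63) - 1*70 = -41 - 70 = -111)
F(N, G) = G*(-2 + G*N) (F(N, G) = (-2 + G*N)*G = G*(-2 + G*N))
212260 - F(B, S) = 212260 - (-111)*(-2 - 111*(-1794)) = 212260 - (-111)*(-2 + 199134) = 212260 - (-111)*199132 = 212260 - 1*(-22103652) = 212260 + 22103652 = 22315912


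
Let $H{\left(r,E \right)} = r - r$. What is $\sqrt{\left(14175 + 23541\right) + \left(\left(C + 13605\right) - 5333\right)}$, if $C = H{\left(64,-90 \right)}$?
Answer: $2 \sqrt{11497} \approx 214.45$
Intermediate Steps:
$H{\left(r,E \right)} = 0$
$C = 0$
$\sqrt{\left(14175 + 23541\right) + \left(\left(C + 13605\right) - 5333\right)} = \sqrt{\left(14175 + 23541\right) + \left(\left(0 + 13605\right) - 5333\right)} = \sqrt{37716 + \left(13605 - 5333\right)} = \sqrt{37716 + 8272} = \sqrt{45988} = 2 \sqrt{11497}$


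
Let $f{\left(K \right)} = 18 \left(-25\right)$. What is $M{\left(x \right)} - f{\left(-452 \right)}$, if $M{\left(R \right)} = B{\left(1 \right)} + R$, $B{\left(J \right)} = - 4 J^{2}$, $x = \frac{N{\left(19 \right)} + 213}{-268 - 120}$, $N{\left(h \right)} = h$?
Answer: $\frac{43204}{97} \approx 445.4$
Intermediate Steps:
$x = - \frac{58}{97}$ ($x = \frac{19 + 213}{-268 - 120} = \frac{232}{-388} = 232 \left(- \frac{1}{388}\right) = - \frac{58}{97} \approx -0.59794$)
$f{\left(K \right)} = -450$
$M{\left(R \right)} = -4 + R$ ($M{\left(R \right)} = - 4 \cdot 1^{2} + R = \left(-4\right) 1 + R = -4 + R$)
$M{\left(x \right)} - f{\left(-452 \right)} = \left(-4 - \frac{58}{97}\right) - -450 = - \frac{446}{97} + 450 = \frac{43204}{97}$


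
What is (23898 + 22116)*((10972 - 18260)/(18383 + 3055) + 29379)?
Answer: 4830087386666/3573 ≈ 1.3518e+9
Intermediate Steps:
(23898 + 22116)*((10972 - 18260)/(18383 + 3055) + 29379) = 46014*(-7288/21438 + 29379) = 46014*(-7288*1/21438 + 29379) = 46014*(-3644/10719 + 29379) = 46014*(314909857/10719) = 4830087386666/3573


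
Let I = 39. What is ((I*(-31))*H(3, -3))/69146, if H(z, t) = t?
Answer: 3627/69146 ≈ 0.052454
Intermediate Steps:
((I*(-31))*H(3, -3))/69146 = ((39*(-31))*(-3))/69146 = -1209*(-3)*(1/69146) = 3627*(1/69146) = 3627/69146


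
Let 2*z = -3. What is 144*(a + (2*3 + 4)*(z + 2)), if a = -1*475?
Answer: -67680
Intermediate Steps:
z = -3/2 (z = (½)*(-3) = -3/2 ≈ -1.5000)
a = -475
144*(a + (2*3 + 4)*(z + 2)) = 144*(-475 + (2*3 + 4)*(-3/2 + 2)) = 144*(-475 + (6 + 4)*(½)) = 144*(-475 + 10*(½)) = 144*(-475 + 5) = 144*(-470) = -67680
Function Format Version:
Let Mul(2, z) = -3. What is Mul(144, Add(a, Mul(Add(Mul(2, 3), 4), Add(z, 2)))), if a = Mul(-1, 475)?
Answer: -67680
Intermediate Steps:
z = Rational(-3, 2) (z = Mul(Rational(1, 2), -3) = Rational(-3, 2) ≈ -1.5000)
a = -475
Mul(144, Add(a, Mul(Add(Mul(2, 3), 4), Add(z, 2)))) = Mul(144, Add(-475, Mul(Add(Mul(2, 3), 4), Add(Rational(-3, 2), 2)))) = Mul(144, Add(-475, Mul(Add(6, 4), Rational(1, 2)))) = Mul(144, Add(-475, Mul(10, Rational(1, 2)))) = Mul(144, Add(-475, 5)) = Mul(144, -470) = -67680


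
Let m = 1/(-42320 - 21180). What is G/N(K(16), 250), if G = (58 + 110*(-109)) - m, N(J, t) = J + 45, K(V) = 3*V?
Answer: -757681999/5905500 ≈ -128.30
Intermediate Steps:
N(J, t) = 45 + J
m = -1/63500 (m = 1/(-63500) = -1/63500 ≈ -1.5748e-5)
G = -757681999/63500 (G = (58 + 110*(-109)) - 1*(-1/63500) = (58 - 11990) + 1/63500 = -11932 + 1/63500 = -757681999/63500 ≈ -11932.)
G/N(K(16), 250) = -757681999/(63500*(45 + 3*16)) = -757681999/(63500*(45 + 48)) = -757681999/63500/93 = -757681999/63500*1/93 = -757681999/5905500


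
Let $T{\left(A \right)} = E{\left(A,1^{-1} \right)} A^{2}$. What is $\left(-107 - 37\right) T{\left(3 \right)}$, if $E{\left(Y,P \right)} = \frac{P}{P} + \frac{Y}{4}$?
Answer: $-2268$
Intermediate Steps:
$E{\left(Y,P \right)} = 1 + \frac{Y}{4}$ ($E{\left(Y,P \right)} = 1 + Y \frac{1}{4} = 1 + \frac{Y}{4}$)
$T{\left(A \right)} = A^{2} \left(1 + \frac{A}{4}\right)$ ($T{\left(A \right)} = \left(1 + \frac{A}{4}\right) A^{2} = A^{2} \left(1 + \frac{A}{4}\right)$)
$\left(-107 - 37\right) T{\left(3 \right)} = \left(-107 - 37\right) \frac{3^{2} \left(4 + 3\right)}{4} = - 144 \cdot \frac{1}{4} \cdot 9 \cdot 7 = \left(-144\right) \frac{63}{4} = -2268$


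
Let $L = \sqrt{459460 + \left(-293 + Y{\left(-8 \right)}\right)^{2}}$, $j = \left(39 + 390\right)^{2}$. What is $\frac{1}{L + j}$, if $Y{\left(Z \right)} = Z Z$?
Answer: $\frac{1089}{200417620} - \frac{\sqrt{3029}}{2605429060} \approx 5.4125 \cdot 10^{-6}$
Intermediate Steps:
$Y{\left(Z \right)} = Z^{2}$
$j = 184041$ ($j = 429^{2} = 184041$)
$L = 13 \sqrt{3029}$ ($L = \sqrt{459460 + \left(-293 + \left(-8\right)^{2}\right)^{2}} = \sqrt{459460 + \left(-293 + 64\right)^{2}} = \sqrt{459460 + \left(-229\right)^{2}} = \sqrt{459460 + 52441} = \sqrt{511901} = 13 \sqrt{3029} \approx 715.47$)
$\frac{1}{L + j} = \frac{1}{13 \sqrt{3029} + 184041} = \frac{1}{184041 + 13 \sqrt{3029}}$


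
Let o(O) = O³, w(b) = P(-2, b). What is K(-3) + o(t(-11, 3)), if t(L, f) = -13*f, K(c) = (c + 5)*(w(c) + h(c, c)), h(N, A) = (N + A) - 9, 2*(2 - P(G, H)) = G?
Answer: -59343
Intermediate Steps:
P(G, H) = 2 - G/2
w(b) = 3 (w(b) = 2 - ½*(-2) = 2 + 1 = 3)
h(N, A) = -9 + A + N (h(N, A) = (A + N) - 9 = -9 + A + N)
K(c) = (-6 + 2*c)*(5 + c) (K(c) = (c + 5)*(3 + (-9 + c + c)) = (5 + c)*(3 + (-9 + 2*c)) = (5 + c)*(-6 + 2*c) = (-6 + 2*c)*(5 + c))
K(-3) + o(t(-11, 3)) = (-30 + 2*(-3)² + 4*(-3)) + (-13*3)³ = (-30 + 2*9 - 12) + (-39)³ = (-30 + 18 - 12) - 59319 = -24 - 59319 = -59343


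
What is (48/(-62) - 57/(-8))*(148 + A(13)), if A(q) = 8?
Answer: 61425/62 ≈ 990.73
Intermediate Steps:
(48/(-62) - 57/(-8))*(148 + A(13)) = (48/(-62) - 57/(-8))*(148 + 8) = (48*(-1/62) - 57*(-⅛))*156 = (-24/31 + 57/8)*156 = (1575/248)*156 = 61425/62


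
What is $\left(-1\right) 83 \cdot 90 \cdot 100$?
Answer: $-747000$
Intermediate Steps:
$\left(-1\right) 83 \cdot 90 \cdot 100 = \left(-83\right) 90 \cdot 100 = \left(-7470\right) 100 = -747000$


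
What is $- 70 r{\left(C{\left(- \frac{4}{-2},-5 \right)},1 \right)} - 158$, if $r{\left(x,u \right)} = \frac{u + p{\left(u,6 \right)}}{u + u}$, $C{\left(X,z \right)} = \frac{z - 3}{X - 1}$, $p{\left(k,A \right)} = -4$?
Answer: $-53$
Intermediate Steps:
$C{\left(X,z \right)} = \frac{-3 + z}{-1 + X}$
$r{\left(x,u \right)} = \frac{-4 + u}{2 u}$ ($r{\left(x,u \right)} = \frac{u - 4}{u + u} = \frac{-4 + u}{2 u}$)
$- 70 r{\left(C{\left(- \frac{4}{-2},-5 \right)},1 \right)} - 158 = - 70 \frac{-4 + 1}{2 \cdot 1} - 158 = - 70 \cdot \frac{1}{2} \cdot 1 \left(-3\right) - 158 = \left(-70\right) \left(- \frac{3}{2}\right) - 158 = 105 - 158 = -53$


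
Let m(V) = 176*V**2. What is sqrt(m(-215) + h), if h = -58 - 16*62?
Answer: 5*sqrt(325382) ≈ 2852.1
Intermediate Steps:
h = -1050 (h = -58 - 992 = -1050)
sqrt(m(-215) + h) = sqrt(176*(-215)**2 - 1050) = sqrt(176*46225 - 1050) = sqrt(8135600 - 1050) = sqrt(8134550) = 5*sqrt(325382)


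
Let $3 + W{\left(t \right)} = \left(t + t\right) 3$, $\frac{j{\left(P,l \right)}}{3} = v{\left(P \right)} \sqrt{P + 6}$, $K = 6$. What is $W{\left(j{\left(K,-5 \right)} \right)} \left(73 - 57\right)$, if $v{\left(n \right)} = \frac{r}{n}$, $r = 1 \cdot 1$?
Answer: $-48 + 96 \sqrt{3} \approx 118.28$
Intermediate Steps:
$r = 1$
$v{\left(n \right)} = \frac{1}{n}$ ($v{\left(n \right)} = 1 \frac{1}{n} = \frac{1}{n}$)
$j{\left(P,l \right)} = \frac{3 \sqrt{6 + P}}{P}$ ($j{\left(P,l \right)} = 3 \frac{\sqrt{P + 6}}{P} = 3 \frac{\sqrt{6 + P}}{P} = \frac{3 \sqrt{6 + P}}{P}$)
$W{\left(t \right)} = -3 + 6 t$ ($W{\left(t \right)} = -3 + \left(t + t\right) 3 = -3 + 2 t 3 = -3 + 6 t$)
$W{\left(j{\left(K,-5 \right)} \right)} \left(73 - 57\right) = \left(-3 + 6 \frac{3 \sqrt{6 + 6}}{6}\right) \left(73 - 57\right) = \left(-3 + 6 \cdot 3 \cdot \frac{1}{6} \sqrt{12}\right) 16 = \left(-3 + 6 \cdot 3 \cdot \frac{1}{6} \cdot 2 \sqrt{3}\right) 16 = \left(-3 + 6 \sqrt{3}\right) 16 = -48 + 96 \sqrt{3}$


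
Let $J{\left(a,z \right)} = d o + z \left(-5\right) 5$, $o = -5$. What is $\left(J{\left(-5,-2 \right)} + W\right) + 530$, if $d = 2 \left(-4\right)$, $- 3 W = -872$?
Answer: $\frac{2732}{3} \approx 910.67$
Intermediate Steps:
$W = \frac{872}{3}$ ($W = \left(- \frac{1}{3}\right) \left(-872\right) = \frac{872}{3} \approx 290.67$)
$d = -8$
$J{\left(a,z \right)} = 40 - 25 z$ ($J{\left(a,z \right)} = \left(-8\right) \left(-5\right) + z \left(-5\right) 5 = 40 + - 5 z 5 = 40 - 25 z$)
$\left(J{\left(-5,-2 \right)} + W\right) + 530 = \left(\left(40 - -50\right) + \frac{872}{3}\right) + 530 = \left(\left(40 + 50\right) + \frac{872}{3}\right) + 530 = \left(90 + \frac{872}{3}\right) + 530 = \frac{1142}{3} + 530 = \frac{2732}{3}$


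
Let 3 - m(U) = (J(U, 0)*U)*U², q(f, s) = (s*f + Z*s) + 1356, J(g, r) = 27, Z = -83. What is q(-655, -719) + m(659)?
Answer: -7726629852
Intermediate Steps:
q(f, s) = 1356 - 83*s + f*s (q(f, s) = (s*f - 83*s) + 1356 = (f*s - 83*s) + 1356 = (-83*s + f*s) + 1356 = 1356 - 83*s + f*s)
m(U) = 3 - 27*U³ (m(U) = 3 - 27*U*U² = 3 - 27*U³)
q(-655, -719) + m(659) = (1356 - 83*(-719) - 655*(-719)) + (3 - 27*659³) = (1356 + 59677 + 470945) + (3 - 27*286191179) = 531978 + (3 - 7727161833) = 531978 - 7727161830 = -7726629852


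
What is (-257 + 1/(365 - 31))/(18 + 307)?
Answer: -85837/108550 ≈ -0.79076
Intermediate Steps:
(-257 + 1/(365 - 31))/(18 + 307) = (-257 + 1/334)/325 = (-257 + 1/334)*(1/325) = -85837/334*1/325 = -85837/108550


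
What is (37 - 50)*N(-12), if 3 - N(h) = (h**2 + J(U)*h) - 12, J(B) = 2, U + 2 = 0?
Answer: 1365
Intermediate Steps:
U = -2 (U = -2 + 0 = -2)
N(h) = 15 - h**2 - 2*h (N(h) = 3 - ((h**2 + 2*h) - 12) = 3 - (-12 + h**2 + 2*h) = 3 + (12 - h**2 - 2*h) = 15 - h**2 - 2*h)
(37 - 50)*N(-12) = (37 - 50)*(15 - 1*(-12)**2 - 2*(-12)) = -13*(15 - 1*144 + 24) = -13*(15 - 144 + 24) = -13*(-105) = 1365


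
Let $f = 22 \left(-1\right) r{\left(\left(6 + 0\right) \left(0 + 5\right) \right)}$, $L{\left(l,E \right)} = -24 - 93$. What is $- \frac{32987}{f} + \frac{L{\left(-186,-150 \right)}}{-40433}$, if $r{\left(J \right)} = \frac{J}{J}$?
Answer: $\frac{1333765945}{889526} \approx 1499.4$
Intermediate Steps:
$L{\left(l,E \right)} = -117$ ($L{\left(l,E \right)} = -24 - 93 = -117$)
$r{\left(J \right)} = 1$
$f = -22$ ($f = 22 \left(-1\right) 1 = \left(-22\right) 1 = -22$)
$- \frac{32987}{f} + \frac{L{\left(-186,-150 \right)}}{-40433} = - \frac{32987}{-22} - \frac{117}{-40433} = \left(-32987\right) \left(- \frac{1}{22}\right) - - \frac{117}{40433} = \frac{32987}{22} + \frac{117}{40433} = \frac{1333765945}{889526}$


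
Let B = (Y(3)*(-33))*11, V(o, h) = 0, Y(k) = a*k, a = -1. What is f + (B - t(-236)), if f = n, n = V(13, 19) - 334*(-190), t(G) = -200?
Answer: 64749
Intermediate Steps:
Y(k) = -k
n = 63460 (n = 0 - 334*(-190) = 0 + 63460 = 63460)
f = 63460
B = 1089 (B = (-1*3*(-33))*11 = -3*(-33)*11 = 99*11 = 1089)
f + (B - t(-236)) = 63460 + (1089 - 1*(-200)) = 63460 + (1089 + 200) = 63460 + 1289 = 64749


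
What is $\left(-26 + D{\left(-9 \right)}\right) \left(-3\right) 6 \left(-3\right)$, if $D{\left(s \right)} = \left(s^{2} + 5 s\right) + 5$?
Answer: $810$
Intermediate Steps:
$D{\left(s \right)} = 5 + s^{2} + 5 s$
$\left(-26 + D{\left(-9 \right)}\right) \left(-3\right) 6 \left(-3\right) = \left(-26 + \left(5 + \left(-9\right)^{2} + 5 \left(-9\right)\right)\right) \left(-3\right) 6 \left(-3\right) = \left(-26 + \left(5 + 81 - 45\right)\right) \left(\left(-18\right) \left(-3\right)\right) = \left(-26 + 41\right) 54 = 15 \cdot 54 = 810$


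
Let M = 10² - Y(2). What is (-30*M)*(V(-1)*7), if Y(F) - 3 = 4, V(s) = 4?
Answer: -78120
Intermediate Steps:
Y(F) = 7 (Y(F) = 3 + 4 = 7)
M = 93 (M = 10² - 1*7 = 100 - 7 = 93)
(-30*M)*(V(-1)*7) = (-30*93)*(4*7) = -2790*28 = -78120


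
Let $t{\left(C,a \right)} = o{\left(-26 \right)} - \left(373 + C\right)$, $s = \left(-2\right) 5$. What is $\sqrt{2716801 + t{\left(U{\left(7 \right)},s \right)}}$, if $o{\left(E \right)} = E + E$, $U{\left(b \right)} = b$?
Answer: $\sqrt{2716369} \approx 1648.1$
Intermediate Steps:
$o{\left(E \right)} = 2 E$
$s = -10$
$t{\left(C,a \right)} = -425 - C$ ($t{\left(C,a \right)} = 2 \left(-26\right) - \left(373 + C\right) = -52 - \left(373 + C\right) = -425 - C$)
$\sqrt{2716801 + t{\left(U{\left(7 \right)},s \right)}} = \sqrt{2716801 - 432} = \sqrt{2716369}$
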